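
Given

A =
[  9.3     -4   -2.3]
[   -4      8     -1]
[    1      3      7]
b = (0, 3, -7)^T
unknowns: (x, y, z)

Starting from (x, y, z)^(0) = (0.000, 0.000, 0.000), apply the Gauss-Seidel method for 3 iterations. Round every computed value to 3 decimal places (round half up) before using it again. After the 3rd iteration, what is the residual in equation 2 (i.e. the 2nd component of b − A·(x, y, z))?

0.015

Iteration 1:
  x = (0 - (-4)·0.000 - (-2.3)·0.000) / (9.3) = 0.000
  y = (3 - (-4)·0.000 - (-1)·0.000) / (8) = 0.375
  z = (-7 - (1)·0.000 - (3)·0.375) / (7) = -1.161
Iteration 2:
  x = (0 - (-4)·0.375 - (-2.3)·-1.161) / (9.3) = -0.126
  y = (3 - (-4)·-0.126 - (-1)·-1.161) / (8) = 0.167
  z = (-7 - (1)·-0.126 - (3)·0.167) / (7) = -1.054
Iteration 3:
  x = (0 - (-4)·0.167 - (-2.3)·-1.054) / (9.3) = -0.189
  y = (3 - (-4)·-0.189 - (-1)·-1.054) / (8) = 0.149
  z = (-7 - (1)·-0.189 - (3)·0.149) / (7) = -1.037
Residual b − A·x = (-0.031, 0.015, 0.001)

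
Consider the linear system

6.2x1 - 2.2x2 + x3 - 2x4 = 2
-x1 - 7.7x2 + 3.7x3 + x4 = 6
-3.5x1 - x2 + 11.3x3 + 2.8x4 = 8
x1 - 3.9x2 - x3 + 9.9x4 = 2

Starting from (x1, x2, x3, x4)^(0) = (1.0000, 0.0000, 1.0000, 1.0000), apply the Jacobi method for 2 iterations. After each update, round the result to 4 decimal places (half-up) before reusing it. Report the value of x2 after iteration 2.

-0.4459

Iteration 1:
  x1 = (2 - (-2.2)·0.0000 - (1)·1.0000 - (-2)·1.0000) / (6.2) = 0.4839
  x2 = (6 - (-1)·1.0000 - (3.7)·1.0000 - (1)·1.0000) / (-7.7) = -0.2987
  x3 = (8 - (-3.5)·1.0000 - (-1)·0.0000 - (2.8)·1.0000) / (11.3) = 0.7699
  x4 = (2 - (1)·1.0000 - (-3.9)·0.0000 - (-1)·1.0000) / (9.9) = 0.2020
Iteration 2:
  x1 = (2 - (-2.2)·-0.2987 - (1)·0.7699 - (-2)·0.2020) / (6.2) = 0.1576
  x2 = (6 - (-1)·0.4839 - (3.7)·0.7699 - (1)·0.2020) / (-7.7) = -0.4459
  x3 = (8 - (-3.5)·0.4839 - (-1)·-0.2987 - (2.8)·0.2020) / (11.3) = 0.7814
  x4 = (2 - (1)·0.4839 - (-3.9)·-0.2987 - (-1)·0.7699) / (9.9) = 0.1132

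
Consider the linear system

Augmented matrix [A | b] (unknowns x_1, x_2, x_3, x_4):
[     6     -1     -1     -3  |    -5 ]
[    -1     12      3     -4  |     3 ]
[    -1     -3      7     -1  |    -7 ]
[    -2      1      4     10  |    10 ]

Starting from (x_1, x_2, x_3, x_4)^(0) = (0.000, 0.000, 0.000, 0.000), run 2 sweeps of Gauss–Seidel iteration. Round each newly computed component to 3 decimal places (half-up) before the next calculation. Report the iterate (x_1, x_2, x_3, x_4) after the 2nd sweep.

(-0.361, 0.891, -0.494, 1.036)

Iteration 1:
  x_1 = (-5 - (-1)·0.000 - (-1)·0.000 - (-3)·0.000) / (6) = -0.833
  x_2 = (3 - (-1)·-0.833 - (3)·0.000 - (-4)·0.000) / (12) = 0.181
  x_3 = (-7 - (-1)·-0.833 - (-3)·0.181 - (-1)·0.000) / (7) = -1.041
  x_4 = (10 - (-2)·-0.833 - (1)·0.181 - (4)·-1.041) / (10) = 1.232
Iteration 2:
  x_1 = (-5 - (-1)·0.181 - (-1)·-1.041 - (-3)·1.232) / (6) = -0.361
  x_2 = (3 - (-1)·-0.361 - (3)·-1.041 - (-4)·1.232) / (12) = 0.891
  x_3 = (-7 - (-1)·-0.361 - (-3)·0.891 - (-1)·1.232) / (7) = -0.494
  x_4 = (10 - (-2)·-0.361 - (1)·0.891 - (4)·-0.494) / (10) = 1.036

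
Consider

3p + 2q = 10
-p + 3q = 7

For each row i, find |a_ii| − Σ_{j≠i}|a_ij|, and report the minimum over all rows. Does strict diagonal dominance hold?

1

row 1: |3| − (2) = 1
row 2: |3| − (1) = 2
minimum over rows = 1 → strictly diagonally dominant (convergence guaranteed)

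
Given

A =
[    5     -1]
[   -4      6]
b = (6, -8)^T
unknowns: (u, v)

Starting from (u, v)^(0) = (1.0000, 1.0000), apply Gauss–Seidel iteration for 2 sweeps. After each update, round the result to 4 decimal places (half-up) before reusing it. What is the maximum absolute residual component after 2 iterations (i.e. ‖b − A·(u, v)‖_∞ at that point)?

Iteration 1:
  u = (6 - (-1)·1.0000) / (5) = 1.4000
  v = (-8 - (-4)·1.4000) / (6) = -0.4000
Iteration 2:
  u = (6 - (-1)·-0.4000) / (5) = 1.1200
  v = (-8 - (-4)·1.1200) / (6) = -0.5867
Residual b − A·x = (-0.1867, 0.0002); ∞-norm = 0.1867

0.1867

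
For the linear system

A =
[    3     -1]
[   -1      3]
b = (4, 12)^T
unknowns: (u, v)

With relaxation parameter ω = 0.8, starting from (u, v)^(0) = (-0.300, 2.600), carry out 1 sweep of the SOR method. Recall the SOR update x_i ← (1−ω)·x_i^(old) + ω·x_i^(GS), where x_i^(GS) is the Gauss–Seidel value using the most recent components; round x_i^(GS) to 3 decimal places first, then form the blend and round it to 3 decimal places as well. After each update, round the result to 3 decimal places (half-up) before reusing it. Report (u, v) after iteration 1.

Iteration 1:
  u: GS value = (4 - (-1)·2.600) / (3) = 2.200;  u ← (1−ω)·-0.300 + ω·2.200 = 1.700
  v: GS value = (12 - (-1)·1.700) / (3) = 4.567;  v ← (1−ω)·2.600 + ω·4.567 = 4.174

(1.700, 4.174)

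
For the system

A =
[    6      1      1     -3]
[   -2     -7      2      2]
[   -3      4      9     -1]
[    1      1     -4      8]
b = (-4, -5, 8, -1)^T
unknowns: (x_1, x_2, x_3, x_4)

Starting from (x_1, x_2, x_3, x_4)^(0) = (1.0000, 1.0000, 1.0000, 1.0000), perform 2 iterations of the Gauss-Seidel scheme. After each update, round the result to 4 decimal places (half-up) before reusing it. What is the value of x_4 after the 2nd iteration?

Iteration 1:
  x_1 = (-4 - (1)·1.0000 - (1)·1.0000 - (-3)·1.0000) / (6) = -0.5000
  x_2 = (-5 - (-2)·-0.5000 - (2)·1.0000 - (2)·1.0000) / (-7) = 1.4286
  x_3 = (8 - (-3)·-0.5000 - (4)·1.4286 - (-1)·1.0000) / (9) = 0.1984
  x_4 = (-1 - (1)·-0.5000 - (1)·1.4286 - (-4)·0.1984) / (8) = -0.1419
Iteration 2:
  x_1 = (-4 - (1)·1.4286 - (1)·0.1984 - (-3)·-0.1419) / (6) = -1.0088
  x_2 = (-5 - (-2)·-1.0088 - (2)·0.1984 - (2)·-0.1419) / (-7) = 1.0187
  x_3 = (8 - (-3)·-1.0088 - (4)·1.0187 - (-1)·-0.1419) / (9) = 0.0841
  x_4 = (-1 - (1)·-1.0088 - (1)·1.0187 - (-4)·0.0841) / (8) = -0.0842

-0.0842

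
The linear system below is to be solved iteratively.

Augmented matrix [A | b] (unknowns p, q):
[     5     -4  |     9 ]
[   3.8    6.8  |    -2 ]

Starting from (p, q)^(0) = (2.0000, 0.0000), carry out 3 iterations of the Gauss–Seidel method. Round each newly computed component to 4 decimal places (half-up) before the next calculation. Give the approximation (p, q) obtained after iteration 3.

(1.2250, -0.9787)

Iteration 1:
  p = (9 - (-4)·0.0000) / (5) = 1.8000
  q = (-2 - (3.8)·1.8000) / (6.8) = -1.3000
Iteration 2:
  p = (9 - (-4)·-1.3000) / (5) = 0.7600
  q = (-2 - (3.8)·0.7600) / (6.8) = -0.7188
Iteration 3:
  p = (9 - (-4)·-0.7188) / (5) = 1.2250
  q = (-2 - (3.8)·1.2250) / (6.8) = -0.9787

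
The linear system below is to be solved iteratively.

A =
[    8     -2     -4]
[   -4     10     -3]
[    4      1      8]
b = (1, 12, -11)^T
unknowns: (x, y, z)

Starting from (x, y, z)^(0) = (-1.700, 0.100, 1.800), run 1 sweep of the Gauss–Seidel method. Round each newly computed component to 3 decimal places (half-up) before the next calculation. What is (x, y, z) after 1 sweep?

Iteration 1:
  x = (1 - (-2)·0.100 - (-4)·1.800) / (8) = 1.050
  y = (12 - (-4)·1.050 - (-3)·1.800) / (10) = 2.160
  z = (-11 - (4)·1.050 - (1)·2.160) / (8) = -2.170

(1.050, 2.160, -2.170)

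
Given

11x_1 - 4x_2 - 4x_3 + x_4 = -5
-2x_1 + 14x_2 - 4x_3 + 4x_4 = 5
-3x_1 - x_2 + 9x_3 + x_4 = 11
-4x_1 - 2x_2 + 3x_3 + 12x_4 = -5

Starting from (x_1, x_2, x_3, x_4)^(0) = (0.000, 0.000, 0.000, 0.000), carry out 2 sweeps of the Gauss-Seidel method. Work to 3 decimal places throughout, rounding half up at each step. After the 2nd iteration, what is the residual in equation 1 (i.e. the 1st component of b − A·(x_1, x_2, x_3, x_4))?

Iteration 1:
  x_1 = (-5 - (-4)·0.000 - (-4)·0.000 - (1)·0.000) / (11) = -0.455
  x_2 = (5 - (-2)·-0.455 - (-4)·0.000 - (4)·0.000) / (14) = 0.292
  x_3 = (11 - (-3)·-0.455 - (-1)·0.292 - (1)·0.000) / (9) = 1.103
  x_4 = (-5 - (-4)·-0.455 - (-2)·0.292 - (3)·1.103) / (12) = -0.795
Iteration 2:
  x_1 = (-5 - (-4)·0.292 - (-4)·1.103 - (1)·-0.795) / (11) = 0.125
  x_2 = (5 - (-2)·0.125 - (-4)·1.103 - (4)·-0.795) / (14) = 0.917
  x_3 = (11 - (-3)·0.125 - (-1)·0.917 - (1)·-0.795) / (9) = 1.454
  x_4 = (-5 - (-4)·0.125 - (-2)·0.917 - (3)·1.454) / (12) = -0.586
Residual b − A·x = (3.695, 0.572, -0.208, 0.004)

3.695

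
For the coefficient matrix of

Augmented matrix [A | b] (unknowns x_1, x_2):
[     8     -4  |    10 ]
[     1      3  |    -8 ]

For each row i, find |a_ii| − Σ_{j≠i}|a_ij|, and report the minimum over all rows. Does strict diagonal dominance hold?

row 1: |8| − (4) = 4
row 2: |3| − (1) = 2
minimum over rows = 2 → strictly diagonally dominant (convergence guaranteed)

2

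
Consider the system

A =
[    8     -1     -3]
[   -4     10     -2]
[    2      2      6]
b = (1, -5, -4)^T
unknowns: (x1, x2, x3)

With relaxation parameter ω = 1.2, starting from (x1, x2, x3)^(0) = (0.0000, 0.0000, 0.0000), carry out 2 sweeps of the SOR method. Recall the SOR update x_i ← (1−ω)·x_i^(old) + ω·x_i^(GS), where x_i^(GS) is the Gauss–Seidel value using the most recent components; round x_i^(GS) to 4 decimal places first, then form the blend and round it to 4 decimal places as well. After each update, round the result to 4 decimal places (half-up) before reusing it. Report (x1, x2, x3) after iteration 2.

(-0.2512, -0.7706, -0.2616)

Iteration 1:
  x1: GS value = (1 - (-1)·0.0000 - (-3)·0.0000) / (8) = 0.1250;  x1 ← (1−ω)·0.0000 + ω·0.1250 = 0.1500
  x2: GS value = (-5 - (-4)·0.1500 - (-2)·0.0000) / (10) = -0.4400;  x2 ← (1−ω)·0.0000 + ω·-0.4400 = -0.5280
  x3: GS value = (-4 - (2)·0.1500 - (2)·-0.5280) / (6) = -0.5407;  x3 ← (1−ω)·0.0000 + ω·-0.5407 = -0.6488
Iteration 2:
  x1: GS value = (1 - (-1)·-0.5280 - (-3)·-0.6488) / (8) = -0.1843;  x1 ← (1−ω)·0.1500 + ω·-0.1843 = -0.2512
  x2: GS value = (-5 - (-4)·-0.2512 - (-2)·-0.6488) / (10) = -0.7302;  x2 ← (1−ω)·-0.5280 + ω·-0.7302 = -0.7706
  x3: GS value = (-4 - (2)·-0.2512 - (2)·-0.7706) / (6) = -0.3261;  x3 ← (1−ω)·-0.6488 + ω·-0.3261 = -0.2616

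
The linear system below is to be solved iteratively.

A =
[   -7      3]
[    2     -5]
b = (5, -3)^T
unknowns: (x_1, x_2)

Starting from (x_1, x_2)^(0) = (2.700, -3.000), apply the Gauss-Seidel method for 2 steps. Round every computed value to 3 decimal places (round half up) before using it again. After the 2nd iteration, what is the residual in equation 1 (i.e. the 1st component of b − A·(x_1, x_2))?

Iteration 1:
  x_1 = (5 - (3)·-3.000) / (-7) = -2.000
  x_2 = (-3 - (2)·-2.000) / (-5) = -0.200
Iteration 2:
  x_1 = (5 - (3)·-0.200) / (-7) = -0.800
  x_2 = (-3 - (2)·-0.800) / (-5) = 0.280
Residual b − A·x = (-1.440, 0.000)

-1.440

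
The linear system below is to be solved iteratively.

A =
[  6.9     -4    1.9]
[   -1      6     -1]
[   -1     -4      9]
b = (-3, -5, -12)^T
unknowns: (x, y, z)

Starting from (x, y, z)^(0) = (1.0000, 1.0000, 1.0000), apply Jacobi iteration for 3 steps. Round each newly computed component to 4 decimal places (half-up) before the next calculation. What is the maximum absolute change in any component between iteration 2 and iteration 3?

Iteration 1:
  x = (-3 - (-4)·1.0000 - (1.9)·1.0000) / (6.9) = -0.1304
  y = (-5 - (-1)·1.0000 - (-1)·1.0000) / (6) = -0.5000
  z = (-12 - (-1)·1.0000 - (-4)·1.0000) / (9) = -0.7778
Iteration 2:
  x = (-3 - (-4)·-0.5000 - (1.9)·-0.7778) / (6.9) = -0.5105
  y = (-5 - (-1)·-0.1304 - (-1)·-0.7778) / (6) = -0.9847
  z = (-12 - (-1)·-0.1304 - (-4)·-0.5000) / (9) = -1.5700
Iteration 3:
  x = (-3 - (-4)·-0.9847 - (1.9)·-1.5700) / (6.9) = -0.5733
  y = (-5 - (-1)·-0.5105 - (-1)·-1.5700) / (6) = -1.1801
  z = (-12 - (-1)·-0.5105 - (-4)·-0.9847) / (9) = -1.8277
Change: (-0.0628, -0.1954, -0.2577) → max |·| = 0.2577

0.2577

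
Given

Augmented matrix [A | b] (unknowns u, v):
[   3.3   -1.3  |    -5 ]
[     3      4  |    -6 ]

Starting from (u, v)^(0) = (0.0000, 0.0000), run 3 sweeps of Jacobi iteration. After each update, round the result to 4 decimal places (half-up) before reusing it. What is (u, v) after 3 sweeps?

(-1.6584, 0.0796)

Iteration 1:
  u = (-5 - (-1.3)·0.0000) / (3.3) = -1.5152
  v = (-6 - (3)·0.0000) / (4) = -1.5000
Iteration 2:
  u = (-5 - (-1.3)·-1.5000) / (3.3) = -2.1061
  v = (-6 - (3)·-1.5152) / (4) = -0.3636
Iteration 3:
  u = (-5 - (-1.3)·-0.3636) / (3.3) = -1.6584
  v = (-6 - (3)·-2.1061) / (4) = 0.0796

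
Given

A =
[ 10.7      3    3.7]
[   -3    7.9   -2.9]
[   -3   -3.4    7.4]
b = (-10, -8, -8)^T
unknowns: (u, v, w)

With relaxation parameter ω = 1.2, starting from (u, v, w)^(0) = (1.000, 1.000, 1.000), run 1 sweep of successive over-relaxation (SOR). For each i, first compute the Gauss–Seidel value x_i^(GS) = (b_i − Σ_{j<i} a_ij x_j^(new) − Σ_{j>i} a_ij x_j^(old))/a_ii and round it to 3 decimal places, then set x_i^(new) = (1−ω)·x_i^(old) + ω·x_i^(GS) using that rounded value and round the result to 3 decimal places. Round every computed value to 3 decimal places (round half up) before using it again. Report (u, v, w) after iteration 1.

(-2.073, -1.920, -3.565)

Iteration 1:
  u: GS value = (-10 - (3)·1.000 - (3.7)·1.000) / (10.7) = -1.561;  u ← (1−ω)·1.000 + ω·-1.561 = -2.073
  v: GS value = (-8 - (-3)·-2.073 - (-2.9)·1.000) / (7.9) = -1.433;  v ← (1−ω)·1.000 + ω·-1.433 = -1.920
  w: GS value = (-8 - (-3)·-2.073 - (-3.4)·-1.920) / (7.4) = -2.804;  w ← (1−ω)·1.000 + ω·-2.804 = -3.565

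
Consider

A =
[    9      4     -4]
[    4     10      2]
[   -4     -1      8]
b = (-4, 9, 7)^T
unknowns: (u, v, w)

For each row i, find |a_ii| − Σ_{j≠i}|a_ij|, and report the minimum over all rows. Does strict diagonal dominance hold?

1

row 1: |9| − (4+4) = 1
row 2: |10| − (4+2) = 4
row 3: |8| − (4+1) = 3
minimum over rows = 1 → strictly diagonally dominant (convergence guaranteed)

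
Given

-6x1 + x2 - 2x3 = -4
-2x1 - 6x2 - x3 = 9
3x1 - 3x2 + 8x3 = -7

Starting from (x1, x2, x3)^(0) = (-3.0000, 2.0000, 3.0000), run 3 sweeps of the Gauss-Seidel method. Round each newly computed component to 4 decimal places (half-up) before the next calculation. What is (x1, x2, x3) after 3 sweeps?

Iteration 1:
  x1 = (-4 - (1)·2.0000 - (-2)·3.0000) / (-6) = 0.0000
  x2 = (9 - (-2)·0.0000 - (-1)·3.0000) / (-6) = -2.0000
  x3 = (-7 - (3)·0.0000 - (-3)·-2.0000) / (8) = -1.6250
Iteration 2:
  x1 = (-4 - (1)·-2.0000 - (-2)·-1.6250) / (-6) = 0.8750
  x2 = (9 - (-2)·0.8750 - (-1)·-1.6250) / (-6) = -1.5208
  x3 = (-7 - (3)·0.8750 - (-3)·-1.5208) / (8) = -1.7734
Iteration 3:
  x1 = (-4 - (1)·-1.5208 - (-2)·-1.7734) / (-6) = 1.0043
  x2 = (9 - (-2)·1.0043 - (-1)·-1.7734) / (-6) = -1.5392
  x3 = (-7 - (3)·1.0043 - (-3)·-1.5392) / (8) = -1.8288

(1.0043, -1.5392, -1.8288)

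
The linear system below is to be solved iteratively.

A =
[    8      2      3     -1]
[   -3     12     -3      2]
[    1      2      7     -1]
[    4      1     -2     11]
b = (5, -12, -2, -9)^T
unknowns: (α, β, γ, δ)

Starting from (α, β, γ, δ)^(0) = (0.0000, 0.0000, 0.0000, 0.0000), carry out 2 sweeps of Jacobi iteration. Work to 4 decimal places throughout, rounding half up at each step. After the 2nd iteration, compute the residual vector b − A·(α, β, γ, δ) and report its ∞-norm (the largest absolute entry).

1.3797

Iteration 1:
  α = (5 - (2)·0.0000 - (3)·0.0000 - (-1)·0.0000) / (8) = 0.6250
  β = (-12 - (-3)·0.0000 - (-3)·0.0000 - (2)·0.0000) / (12) = -1.0000
  γ = (-2 - (1)·0.0000 - (2)·0.0000 - (-1)·0.0000) / (7) = -0.2857
  δ = (-9 - (4)·0.0000 - (1)·0.0000 - (-2)·0.0000) / (11) = -0.8182
Iteration 2:
  α = (5 - (2)·-1.0000 - (3)·-0.2857 - (-1)·-0.8182) / (8) = 0.8799
  β = (-12 - (-3)·0.6250 - (-3)·-0.2857 - (2)·-0.8182) / (12) = -0.7788
  γ = (-2 - (1)·0.6250 - (2)·-1.0000 - (-1)·-0.8182) / (7) = -0.2062
  δ = (-9 - (4)·0.6250 - (1)·-1.0000 - (-2)·-0.2857) / (11) = -1.0065
Residual b − A·x = (-0.8695, 1.3797, -0.8854, -1.0817); ∞-norm = 1.3797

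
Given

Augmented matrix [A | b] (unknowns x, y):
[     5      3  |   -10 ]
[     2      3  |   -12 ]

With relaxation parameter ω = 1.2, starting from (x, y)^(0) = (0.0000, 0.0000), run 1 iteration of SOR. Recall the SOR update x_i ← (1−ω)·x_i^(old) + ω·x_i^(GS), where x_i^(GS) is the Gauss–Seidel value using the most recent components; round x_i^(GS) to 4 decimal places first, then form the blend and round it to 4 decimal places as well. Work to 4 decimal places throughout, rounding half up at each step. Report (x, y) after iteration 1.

(-2.4000, -2.8800)

Iteration 1:
  x: GS value = (-10 - (3)·0.0000) / (5) = -2.0000;  x ← (1−ω)·0.0000 + ω·-2.0000 = -2.4000
  y: GS value = (-12 - (2)·-2.4000) / (3) = -2.4000;  y ← (1−ω)·0.0000 + ω·-2.4000 = -2.8800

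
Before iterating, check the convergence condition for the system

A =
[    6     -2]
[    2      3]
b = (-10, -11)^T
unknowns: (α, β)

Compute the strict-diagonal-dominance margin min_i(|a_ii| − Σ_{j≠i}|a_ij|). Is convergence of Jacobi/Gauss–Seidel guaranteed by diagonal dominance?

row 1: |6| − (2) = 4
row 2: |3| − (2) = 1
minimum over rows = 1 → strictly diagonally dominant (convergence guaranteed)

1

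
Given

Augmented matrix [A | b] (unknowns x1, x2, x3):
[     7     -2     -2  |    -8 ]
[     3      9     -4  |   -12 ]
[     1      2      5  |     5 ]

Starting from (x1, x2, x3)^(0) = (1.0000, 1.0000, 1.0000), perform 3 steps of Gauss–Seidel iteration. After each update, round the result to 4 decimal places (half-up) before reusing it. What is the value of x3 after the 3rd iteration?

1.3517

Iteration 1:
  x1 = (-8 - (-2)·1.0000 - (-2)·1.0000) / (7) = -0.5714
  x2 = (-12 - (3)·-0.5714 - (-4)·1.0000) / (9) = -0.6984
  x3 = (5 - (1)·-0.5714 - (2)·-0.6984) / (5) = 1.3936
Iteration 2:
  x1 = (-8 - (-2)·-0.6984 - (-2)·1.3936) / (7) = -0.9442
  x2 = (-12 - (3)·-0.9442 - (-4)·1.3936) / (9) = -0.3992
  x3 = (5 - (1)·-0.9442 - (2)·-0.3992) / (5) = 1.3485
Iteration 3:
  x1 = (-8 - (-2)·-0.3992 - (-2)·1.3485) / (7) = -0.8716
  x2 = (-12 - (3)·-0.8716 - (-4)·1.3485) / (9) = -0.4435
  x3 = (5 - (1)·-0.8716 - (2)·-0.4435) / (5) = 1.3517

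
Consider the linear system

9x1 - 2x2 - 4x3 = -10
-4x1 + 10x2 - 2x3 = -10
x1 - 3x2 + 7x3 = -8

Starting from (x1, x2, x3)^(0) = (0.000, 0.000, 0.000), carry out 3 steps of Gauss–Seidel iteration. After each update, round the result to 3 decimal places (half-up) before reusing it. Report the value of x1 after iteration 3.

-2.382

Iteration 1:
  x1 = (-10 - (-2)·0.000 - (-4)·0.000) / (9) = -1.111
  x2 = (-10 - (-4)·-1.111 - (-2)·0.000) / (10) = -1.444
  x3 = (-8 - (1)·-1.111 - (-3)·-1.444) / (7) = -1.603
Iteration 2:
  x1 = (-10 - (-2)·-1.444 - (-4)·-1.603) / (9) = -2.144
  x2 = (-10 - (-4)·-2.144 - (-2)·-1.603) / (10) = -2.178
  x3 = (-8 - (1)·-2.144 - (-3)·-2.178) / (7) = -1.770
Iteration 3:
  x1 = (-10 - (-2)·-2.178 - (-4)·-1.770) / (9) = -2.382
  x2 = (-10 - (-4)·-2.382 - (-2)·-1.770) / (10) = -2.307
  x3 = (-8 - (1)·-2.382 - (-3)·-2.307) / (7) = -1.791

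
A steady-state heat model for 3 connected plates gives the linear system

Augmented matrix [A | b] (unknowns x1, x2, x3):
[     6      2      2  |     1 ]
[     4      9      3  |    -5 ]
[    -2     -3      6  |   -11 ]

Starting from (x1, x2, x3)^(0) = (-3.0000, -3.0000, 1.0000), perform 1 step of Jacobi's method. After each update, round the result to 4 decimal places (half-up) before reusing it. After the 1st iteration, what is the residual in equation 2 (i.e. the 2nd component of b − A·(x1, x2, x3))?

0.6671

Iteration 1:
  x1 = (1 - (2)·-3.0000 - (2)·1.0000) / (6) = 0.8333
  x2 = (-5 - (4)·-3.0000 - (3)·1.0000) / (9) = 0.4444
  x3 = (-11 - (-2)·-3.0000 - (-3)·-3.0000) / (6) = -4.3333
Residual b − A·x = (3.7780, 0.6671, 17.9996)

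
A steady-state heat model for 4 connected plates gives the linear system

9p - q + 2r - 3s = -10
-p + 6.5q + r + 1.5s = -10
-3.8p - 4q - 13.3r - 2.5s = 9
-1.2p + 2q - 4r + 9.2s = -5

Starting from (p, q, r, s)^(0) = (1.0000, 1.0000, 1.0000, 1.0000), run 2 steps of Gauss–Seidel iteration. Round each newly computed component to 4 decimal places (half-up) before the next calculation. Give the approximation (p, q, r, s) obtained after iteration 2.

Iteration 1:
  p = (-10 - (-1)·1.0000 - (2)·1.0000 - (-3)·1.0000) / (9) = -0.8889
  q = (-10 - (-1)·-0.8889 - (1)·1.0000 - (1.5)·1.0000) / (6.5) = -2.0598
  r = (9 - (-3.8)·-0.8889 - (-4)·-2.0598 - (-2.5)·1.0000) / (-13.3) = 0.0088
  s = (-5 - (-1.2)·-0.8889 - (2)·-2.0598 - (-4)·0.0088) / (9.2) = -0.2078
Iteration 2:
  p = (-10 - (-1)·-2.0598 - (2)·0.0088 - (-3)·-0.2078) / (9) = -1.4112
  q = (-10 - (-1)·-1.4112 - (1)·0.0088 - (1.5)·-0.2078) / (6.5) = -1.7090
  r = (9 - (-3.8)·-1.4112 - (-4)·-1.7090 - (-2.5)·-0.2078) / (-13.3) = 0.2796
  s = (-5 - (-1.2)·-1.4112 - (2)·-1.7090 - (-4)·0.2796) / (9.2) = -0.2345

(-1.4112, -1.7090, 0.2796, -0.2345)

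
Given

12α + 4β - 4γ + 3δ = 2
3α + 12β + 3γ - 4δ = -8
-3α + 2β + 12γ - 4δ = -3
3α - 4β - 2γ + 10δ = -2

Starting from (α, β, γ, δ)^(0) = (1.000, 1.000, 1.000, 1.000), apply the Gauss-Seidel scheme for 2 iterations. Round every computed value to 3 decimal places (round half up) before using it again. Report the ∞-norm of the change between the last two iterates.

Iteration 1:
  α = (2 - (4)·1.000 - (-4)·1.000 - (3)·1.000) / (12) = -0.083
  β = (-8 - (3)·-0.083 - (3)·1.000 - (-4)·1.000) / (12) = -0.563
  γ = (-3 - (-3)·-0.083 - (2)·-0.563 - (-4)·1.000) / (12) = 0.156
  δ = (-2 - (3)·-0.083 - (-4)·-0.563 - (-2)·0.156) / (10) = -0.369
Iteration 2:
  α = (2 - (4)·-0.563 - (-4)·0.156 - (3)·-0.369) / (12) = 0.499
  β = (-8 - (3)·0.499 - (3)·0.156 - (-4)·-0.369) / (12) = -0.953
  γ = (-3 - (-3)·0.499 - (2)·-0.953 - (-4)·-0.369) / (12) = -0.089
  δ = (-2 - (3)·0.499 - (-4)·-0.953 - (-2)·-0.089) / (10) = -0.749
Change: (0.582, -0.390, -0.245, -0.380) → max |·| = 0.582

0.582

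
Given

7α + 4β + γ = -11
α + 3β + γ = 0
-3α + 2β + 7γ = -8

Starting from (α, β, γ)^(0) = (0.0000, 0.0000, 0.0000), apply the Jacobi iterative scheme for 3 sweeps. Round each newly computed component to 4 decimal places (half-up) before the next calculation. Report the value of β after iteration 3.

1.0748

Iteration 1:
  α = (-11 - (4)·0.0000 - (1)·0.0000) / (7) = -1.5714
  β = (0 - (1)·0.0000 - (1)·0.0000) / (3) = 0.0000
  γ = (-8 - (-3)·0.0000 - (2)·0.0000) / (7) = -1.1429
Iteration 2:
  α = (-11 - (4)·0.0000 - (1)·-1.1429) / (7) = -1.4082
  β = (0 - (1)·-1.5714 - (1)·-1.1429) / (3) = 0.9048
  γ = (-8 - (-3)·-1.5714 - (2)·0.0000) / (7) = -1.8163
Iteration 3:
  α = (-11 - (4)·0.9048 - (1)·-1.8163) / (7) = -1.8290
  β = (0 - (1)·-1.4082 - (1)·-1.8163) / (3) = 1.0748
  γ = (-8 - (-3)·-1.4082 - (2)·0.9048) / (7) = -2.0049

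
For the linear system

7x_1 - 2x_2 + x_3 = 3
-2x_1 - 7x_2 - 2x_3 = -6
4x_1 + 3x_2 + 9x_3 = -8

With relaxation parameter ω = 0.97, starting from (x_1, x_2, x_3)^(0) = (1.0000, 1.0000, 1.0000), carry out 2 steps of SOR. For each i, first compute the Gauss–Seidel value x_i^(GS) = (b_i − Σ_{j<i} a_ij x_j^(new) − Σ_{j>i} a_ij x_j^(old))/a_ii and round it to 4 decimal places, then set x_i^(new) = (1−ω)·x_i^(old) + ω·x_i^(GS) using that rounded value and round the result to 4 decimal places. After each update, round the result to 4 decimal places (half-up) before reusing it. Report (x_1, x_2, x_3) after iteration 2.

Iteration 1:
  x_1: GS value = (3 - (-2)·1.0000 - (1)·1.0000) / (7) = 0.5714;  x_1 ← (1−ω)·1.0000 + ω·0.5714 = 0.5843
  x_2: GS value = (-6 - (-2)·0.5843 - (-2)·1.0000) / (-7) = 0.4045;  x_2 ← (1−ω)·1.0000 + ω·0.4045 = 0.4224
  x_3: GS value = (-8 - (4)·0.5843 - (3)·0.4224) / (9) = -1.2894;  x_3 ← (1−ω)·1.0000 + ω·-1.2894 = -1.2207
Iteration 2:
  x_1: GS value = (3 - (-2)·0.4224 - (1)·-1.2207) / (7) = 0.7236;  x_1 ← (1−ω)·0.5843 + ω·0.7236 = 0.7194
  x_2: GS value = (-6 - (-2)·0.7194 - (-2)·-1.2207) / (-7) = 1.0004;  x_2 ← (1−ω)·0.4224 + ω·1.0004 = 0.9831
  x_3: GS value = (-8 - (4)·0.7194 - (3)·0.9831) / (9) = -1.5363;  x_3 ← (1−ω)·-1.2207 + ω·-1.5363 = -1.5268

(0.7194, 0.9831, -1.5268)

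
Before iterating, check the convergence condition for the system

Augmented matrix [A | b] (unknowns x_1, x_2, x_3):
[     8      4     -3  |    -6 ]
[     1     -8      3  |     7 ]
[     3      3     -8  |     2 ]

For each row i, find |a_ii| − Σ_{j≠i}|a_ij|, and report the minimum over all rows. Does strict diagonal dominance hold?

1

row 1: |8| − (4+3) = 1
row 2: |-8| − (1+3) = 4
row 3: |-8| − (3+3) = 2
minimum over rows = 1 → strictly diagonally dominant (convergence guaranteed)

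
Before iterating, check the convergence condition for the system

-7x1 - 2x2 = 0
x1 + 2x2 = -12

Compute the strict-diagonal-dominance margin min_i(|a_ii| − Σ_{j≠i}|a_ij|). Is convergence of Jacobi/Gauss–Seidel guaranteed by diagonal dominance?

row 1: |-7| − (2) = 5
row 2: |2| − (1) = 1
minimum over rows = 1 → strictly diagonally dominant (convergence guaranteed)

1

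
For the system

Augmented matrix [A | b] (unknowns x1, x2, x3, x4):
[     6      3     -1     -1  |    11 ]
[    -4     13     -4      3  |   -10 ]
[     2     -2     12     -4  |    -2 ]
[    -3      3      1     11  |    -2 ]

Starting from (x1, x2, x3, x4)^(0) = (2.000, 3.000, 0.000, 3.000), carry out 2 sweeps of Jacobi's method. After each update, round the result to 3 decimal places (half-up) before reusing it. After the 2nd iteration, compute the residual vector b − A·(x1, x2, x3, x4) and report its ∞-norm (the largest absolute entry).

3.904

Iteration 1:
  x1 = (11 - (3)·3.000 - (-1)·0.000 - (-1)·3.000) / (6) = 0.833
  x2 = (-10 - (-4)·2.000 - (-4)·0.000 - (3)·3.000) / (13) = -0.846
  x3 = (-2 - (2)·2.000 - (-2)·3.000 - (-4)·3.000) / (12) = 1.000
  x4 = (-2 - (-3)·2.000 - (3)·3.000 - (1)·0.000) / (11) = -0.455
Iteration 2:
  x1 = (11 - (3)·-0.846 - (-1)·1.000 - (-1)·-0.455) / (6) = 2.347
  x2 = (-10 - (-4)·0.833 - (-4)·1.000 - (3)·-0.455) / (13) = -0.100
  x3 = (-2 - (2)·0.833 - (-2)·-0.846 - (-4)·-0.455) / (12) = -0.598
  x4 = (-2 - (-3)·0.833 - (3)·-0.846 - (1)·1.000) / (11) = 0.185
Residual b − A·x = (-3.195, -2.259, 1.022, 3.904); ∞-norm = 3.904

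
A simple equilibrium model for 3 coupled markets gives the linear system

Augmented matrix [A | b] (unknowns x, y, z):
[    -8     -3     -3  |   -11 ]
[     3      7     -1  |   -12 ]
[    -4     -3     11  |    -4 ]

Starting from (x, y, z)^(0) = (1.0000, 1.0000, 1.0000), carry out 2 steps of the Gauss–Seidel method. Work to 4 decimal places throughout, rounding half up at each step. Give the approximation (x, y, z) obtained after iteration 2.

(2.3040, -2.7929, -0.2875)

Iteration 1:
  x = (-11 - (-3)·1.0000 - (-3)·1.0000) / (-8) = 0.6250
  y = (-12 - (3)·0.6250 - (-1)·1.0000) / (7) = -1.8393
  z = (-4 - (-4)·0.6250 - (-3)·-1.8393) / (11) = -0.6380
Iteration 2:
  x = (-11 - (-3)·-1.8393 - (-3)·-0.6380) / (-8) = 2.3040
  y = (-12 - (3)·2.3040 - (-1)·-0.6380) / (7) = -2.7929
  z = (-4 - (-4)·2.3040 - (-3)·-2.7929) / (11) = -0.2875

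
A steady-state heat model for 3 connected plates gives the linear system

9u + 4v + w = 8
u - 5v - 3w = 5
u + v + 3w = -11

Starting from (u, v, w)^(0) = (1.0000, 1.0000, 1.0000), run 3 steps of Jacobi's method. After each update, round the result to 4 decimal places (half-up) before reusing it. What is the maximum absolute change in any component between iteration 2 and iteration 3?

Iteration 1:
  u = (8 - (4)·1.0000 - (1)·1.0000) / (9) = 0.3333
  v = (5 - (1)·1.0000 - (-3)·1.0000) / (-5) = -1.4000
  w = (-11 - (1)·1.0000 - (1)·1.0000) / (3) = -4.3333
Iteration 2:
  u = (8 - (4)·-1.4000 - (1)·-4.3333) / (9) = 1.9926
  v = (5 - (1)·0.3333 - (-3)·-4.3333) / (-5) = 1.6666
  w = (-11 - (1)·0.3333 - (1)·-1.4000) / (3) = -3.3111
Iteration 3:
  u = (8 - (4)·1.6666 - (1)·-3.3111) / (9) = 0.5161
  v = (5 - (1)·1.9926 - (-3)·-3.3111) / (-5) = 1.3852
  w = (-11 - (1)·1.9926 - (1)·1.6666) / (3) = -4.8864
Change: (-1.4765, -0.2814, -1.5753) → max |·| = 1.5753

1.5753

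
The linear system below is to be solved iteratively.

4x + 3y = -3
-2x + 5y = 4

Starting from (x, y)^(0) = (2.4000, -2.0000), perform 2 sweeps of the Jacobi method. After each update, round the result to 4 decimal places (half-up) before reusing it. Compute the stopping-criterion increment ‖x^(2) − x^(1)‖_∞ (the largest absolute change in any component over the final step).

Iteration 1:
  x = (-3 - (3)·-2.0000) / (4) = 0.7500
  y = (4 - (-2)·2.4000) / (5) = 1.7600
Iteration 2:
  x = (-3 - (3)·1.7600) / (4) = -2.0700
  y = (4 - (-2)·0.7500) / (5) = 1.1000
Change: (-2.8200, -0.6600) → max |·| = 2.8200

2.8200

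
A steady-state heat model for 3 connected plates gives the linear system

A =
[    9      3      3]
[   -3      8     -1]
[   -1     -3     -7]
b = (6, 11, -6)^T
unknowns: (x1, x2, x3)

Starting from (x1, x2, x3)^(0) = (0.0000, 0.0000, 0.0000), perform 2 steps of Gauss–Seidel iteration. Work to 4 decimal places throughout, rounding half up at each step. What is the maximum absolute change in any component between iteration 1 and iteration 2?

Iteration 1:
  x1 = (6 - (3)·0.0000 - (3)·0.0000) / (9) = 0.6667
  x2 = (11 - (-3)·0.6667 - (-1)·0.0000) / (8) = 1.6250
  x3 = (-6 - (-1)·0.6667 - (-3)·1.6250) / (-7) = 0.0655
Iteration 2:
  x1 = (6 - (3)·1.6250 - (3)·0.0655) / (9) = 0.1032
  x2 = (11 - (-3)·0.1032 - (-1)·0.0655) / (8) = 1.4219
  x3 = (-6 - (-1)·0.1032 - (-3)·1.4219) / (-7) = 0.2330
Change: (-0.5635, -0.2031, 0.1675) → max |·| = 0.5635

0.5635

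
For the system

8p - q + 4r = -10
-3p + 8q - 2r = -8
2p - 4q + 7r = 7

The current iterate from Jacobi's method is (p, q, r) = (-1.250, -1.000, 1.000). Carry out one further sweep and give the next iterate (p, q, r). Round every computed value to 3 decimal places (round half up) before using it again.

(-1.875, -1.219, 0.786)

One sweep:
  p = (-10 - (-1)·-1.000 - (4)·1.000) / (8) = -1.875
  q = (-8 - (-3)·-1.250 - (-2)·1.000) / (8) = -1.219
  r = (7 - (2)·-1.250 - (-4)·-1.000) / (7) = 0.786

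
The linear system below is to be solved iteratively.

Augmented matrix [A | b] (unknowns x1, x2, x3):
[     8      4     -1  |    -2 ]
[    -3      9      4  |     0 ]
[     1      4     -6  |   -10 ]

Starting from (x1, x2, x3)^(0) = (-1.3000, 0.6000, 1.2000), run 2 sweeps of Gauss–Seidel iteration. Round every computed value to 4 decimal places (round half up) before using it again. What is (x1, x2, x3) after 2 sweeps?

(0.2278, -0.4376, 1.4129)

Iteration 1:
  x1 = (-2 - (4)·0.6000 - (-1)·1.2000) / (8) = -0.4000
  x2 = (0 - (-3)·-0.4000 - (4)·1.2000) / (9) = -0.6667
  x3 = (-10 - (1)·-0.4000 - (4)·-0.6667) / (-6) = 1.1555
Iteration 2:
  x1 = (-2 - (4)·-0.6667 - (-1)·1.1555) / (8) = 0.2278
  x2 = (0 - (-3)·0.2278 - (4)·1.1555) / (9) = -0.4376
  x3 = (-10 - (1)·0.2278 - (4)·-0.4376) / (-6) = 1.4129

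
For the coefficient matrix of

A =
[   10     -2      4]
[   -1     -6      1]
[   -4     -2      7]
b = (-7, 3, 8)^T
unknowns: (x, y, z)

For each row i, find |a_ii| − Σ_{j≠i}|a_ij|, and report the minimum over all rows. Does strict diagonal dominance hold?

1

row 1: |10| − (2+4) = 4
row 2: |-6| − (1+1) = 4
row 3: |7| − (4+2) = 1
minimum over rows = 1 → strictly diagonally dominant (convergence guaranteed)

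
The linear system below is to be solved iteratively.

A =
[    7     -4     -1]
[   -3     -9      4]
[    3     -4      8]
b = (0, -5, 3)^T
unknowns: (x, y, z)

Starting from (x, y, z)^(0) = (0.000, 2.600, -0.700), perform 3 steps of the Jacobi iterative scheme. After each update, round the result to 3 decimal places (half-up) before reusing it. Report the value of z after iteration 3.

Iteration 1:
  x = (0 - (-4)·2.600 - (-1)·-0.700) / (7) = 1.386
  y = (-5 - (-3)·0.000 - (4)·-0.700) / (-9) = 0.244
  z = (3 - (3)·0.000 - (-4)·2.600) / (8) = 1.675
Iteration 2:
  x = (0 - (-4)·0.244 - (-1)·1.675) / (7) = 0.379
  y = (-5 - (-3)·1.386 - (4)·1.675) / (-9) = 0.838
  z = (3 - (3)·1.386 - (-4)·0.244) / (8) = -0.023
Iteration 3:
  x = (0 - (-4)·0.838 - (-1)·-0.023) / (7) = 0.476
  y = (-5 - (-3)·0.379 - (4)·-0.023) / (-9) = 0.419
  z = (3 - (3)·0.379 - (-4)·0.838) / (8) = 0.652

0.652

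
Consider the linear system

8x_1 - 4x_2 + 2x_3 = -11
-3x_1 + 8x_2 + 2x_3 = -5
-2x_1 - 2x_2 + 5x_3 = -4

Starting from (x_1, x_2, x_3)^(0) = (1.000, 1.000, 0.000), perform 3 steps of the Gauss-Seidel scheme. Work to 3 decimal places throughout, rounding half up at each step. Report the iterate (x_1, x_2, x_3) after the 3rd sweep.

Iteration 1:
  x_1 = (-11 - (-4)·1.000 - (2)·0.000) / (8) = -0.875
  x_2 = (-5 - (-3)·-0.875 - (2)·0.000) / (8) = -0.953
  x_3 = (-4 - (-2)·-0.875 - (-2)·-0.953) / (5) = -1.531
Iteration 2:
  x_1 = (-11 - (-4)·-0.953 - (2)·-1.531) / (8) = -1.469
  x_2 = (-5 - (-3)·-1.469 - (2)·-1.531) / (8) = -0.793
  x_3 = (-4 - (-2)·-1.469 - (-2)·-0.793) / (5) = -1.705
Iteration 3:
  x_1 = (-11 - (-4)·-0.793 - (2)·-1.705) / (8) = -1.345
  x_2 = (-5 - (-3)·-1.345 - (2)·-1.705) / (8) = -0.703
  x_3 = (-4 - (-2)·-1.345 - (-2)·-0.703) / (5) = -1.619

(-1.345, -0.703, -1.619)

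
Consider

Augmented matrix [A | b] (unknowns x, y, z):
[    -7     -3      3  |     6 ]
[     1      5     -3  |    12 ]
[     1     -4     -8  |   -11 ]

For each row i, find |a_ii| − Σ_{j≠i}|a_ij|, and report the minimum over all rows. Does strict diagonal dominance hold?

row 1: |-7| − (3+3) = 1
row 2: |5| − (1+3) = 1
row 3: |-8| − (1+4) = 3
minimum over rows = 1 → strictly diagonally dominant (convergence guaranteed)

1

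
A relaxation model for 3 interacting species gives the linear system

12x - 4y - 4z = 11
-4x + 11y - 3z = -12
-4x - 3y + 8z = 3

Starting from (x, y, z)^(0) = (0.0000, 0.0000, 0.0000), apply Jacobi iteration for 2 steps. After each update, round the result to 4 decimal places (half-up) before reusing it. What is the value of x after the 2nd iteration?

Iteration 1:
  x = (11 - (-4)·0.0000 - (-4)·0.0000) / (12) = 0.9167
  y = (-12 - (-4)·0.0000 - (-3)·0.0000) / (11) = -1.0909
  z = (3 - (-4)·0.0000 - (-3)·0.0000) / (8) = 0.3750
Iteration 2:
  x = (11 - (-4)·-1.0909 - (-4)·0.3750) / (12) = 0.6780
  y = (-12 - (-4)·0.9167 - (-3)·0.3750) / (11) = -0.6553
  z = (3 - (-4)·0.9167 - (-3)·-1.0909) / (8) = 0.4243

0.6780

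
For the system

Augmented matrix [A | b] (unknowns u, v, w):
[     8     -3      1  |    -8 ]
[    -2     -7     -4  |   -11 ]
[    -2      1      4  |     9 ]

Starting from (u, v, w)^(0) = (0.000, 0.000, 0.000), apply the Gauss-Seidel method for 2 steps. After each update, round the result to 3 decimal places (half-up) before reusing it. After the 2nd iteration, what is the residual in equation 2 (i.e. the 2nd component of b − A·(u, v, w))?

1.959

Iteration 1:
  u = (-8 - (-3)·0.000 - (1)·0.000) / (8) = -1.000
  v = (-11 - (-2)·-1.000 - (-4)·0.000) / (-7) = 1.857
  w = (9 - (-2)·-1.000 - (1)·1.857) / (4) = 1.286
Iteration 2:
  u = (-8 - (-3)·1.857 - (1)·1.286) / (8) = -0.464
  v = (-11 - (-2)·-0.464 - (-4)·1.286) / (-7) = 0.969
  w = (9 - (-2)·-0.464 - (1)·0.969) / (4) = 1.776
Residual b − A·x = (-3.157, 1.959, -0.001)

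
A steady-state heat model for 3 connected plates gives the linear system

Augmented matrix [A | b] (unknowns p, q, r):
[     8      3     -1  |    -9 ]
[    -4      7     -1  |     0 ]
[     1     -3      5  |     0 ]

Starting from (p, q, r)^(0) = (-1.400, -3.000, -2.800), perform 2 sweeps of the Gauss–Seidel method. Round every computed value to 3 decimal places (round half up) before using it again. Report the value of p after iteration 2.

-0.936

Iteration 1:
  p = (-9 - (3)·-3.000 - (-1)·-2.800) / (8) = -0.350
  q = (0 - (-4)·-0.350 - (-1)·-2.800) / (7) = -0.600
  r = (0 - (1)·-0.350 - (-3)·-0.600) / (5) = -0.290
Iteration 2:
  p = (-9 - (3)·-0.600 - (-1)·-0.290) / (8) = -0.936
  q = (0 - (-4)·-0.936 - (-1)·-0.290) / (7) = -0.576
  r = (0 - (1)·-0.936 - (-3)·-0.576) / (5) = -0.158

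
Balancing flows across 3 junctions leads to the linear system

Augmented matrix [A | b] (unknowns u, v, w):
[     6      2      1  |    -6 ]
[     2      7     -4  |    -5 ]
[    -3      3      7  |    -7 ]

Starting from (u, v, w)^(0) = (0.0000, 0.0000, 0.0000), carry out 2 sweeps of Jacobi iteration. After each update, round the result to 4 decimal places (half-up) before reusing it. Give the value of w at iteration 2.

Iteration 1:
  u = (-6 - (2)·0.0000 - (1)·0.0000) / (6) = -1.0000
  v = (-5 - (2)·0.0000 - (-4)·0.0000) / (7) = -0.7143
  w = (-7 - (-3)·0.0000 - (3)·0.0000) / (7) = -1.0000
Iteration 2:
  u = (-6 - (2)·-0.7143 - (1)·-1.0000) / (6) = -0.5952
  v = (-5 - (2)·-1.0000 - (-4)·-1.0000) / (7) = -1.0000
  w = (-7 - (-3)·-1.0000 - (3)·-0.7143) / (7) = -1.1224

-1.1224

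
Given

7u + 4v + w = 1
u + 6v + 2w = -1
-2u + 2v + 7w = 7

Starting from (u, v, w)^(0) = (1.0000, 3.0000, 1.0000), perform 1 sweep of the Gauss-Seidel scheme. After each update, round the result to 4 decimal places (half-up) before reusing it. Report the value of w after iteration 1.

Iteration 1:
  u = (1 - (4)·3.0000 - (1)·1.0000) / (7) = -1.7143
  v = (-1 - (1)·-1.7143 - (2)·1.0000) / (6) = -0.2143
  w = (7 - (-2)·-1.7143 - (2)·-0.2143) / (7) = 0.5714

0.5714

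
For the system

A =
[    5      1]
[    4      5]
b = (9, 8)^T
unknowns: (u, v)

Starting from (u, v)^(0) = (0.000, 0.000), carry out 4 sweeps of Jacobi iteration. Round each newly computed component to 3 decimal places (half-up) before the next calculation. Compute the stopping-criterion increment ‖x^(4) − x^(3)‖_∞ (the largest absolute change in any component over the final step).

0.230

Iteration 1:
  u = (9 - (1)·0.000) / (5) = 1.800
  v = (8 - (4)·0.000) / (5) = 1.600
Iteration 2:
  u = (9 - (1)·1.600) / (5) = 1.480
  v = (8 - (4)·1.800) / (5) = 0.160
Iteration 3:
  u = (9 - (1)·0.160) / (5) = 1.768
  v = (8 - (4)·1.480) / (5) = 0.416
Iteration 4:
  u = (9 - (1)·0.416) / (5) = 1.717
  v = (8 - (4)·1.768) / (5) = 0.186
Change: (-0.051, -0.230) → max |·| = 0.230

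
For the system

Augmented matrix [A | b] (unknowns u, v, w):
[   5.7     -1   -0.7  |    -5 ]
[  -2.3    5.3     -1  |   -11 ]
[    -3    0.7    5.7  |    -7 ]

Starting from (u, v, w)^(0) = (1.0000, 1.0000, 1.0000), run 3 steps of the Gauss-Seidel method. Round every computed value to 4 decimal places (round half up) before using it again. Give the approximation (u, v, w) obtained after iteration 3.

Iteration 1:
  u = (-5 - (-1)·1.0000 - (-0.7)·1.0000) / (5.7) = -0.5789
  v = (-11 - (-2.3)·-0.5789 - (-1)·1.0000) / (5.3) = -2.1380
  w = (-7 - (-3)·-0.5789 - (0.7)·-2.1380) / (5.7) = -1.2702
Iteration 2:
  u = (-5 - (-1)·-2.1380 - (-0.7)·-1.2702) / (5.7) = -1.4083
  v = (-11 - (-2.3)·-1.4083 - (-1)·-1.2702) / (5.3) = -2.9263
  w = (-7 - (-3)·-1.4083 - (0.7)·-2.9263) / (5.7) = -1.6099
Iteration 3:
  u = (-5 - (-1)·-2.9263 - (-0.7)·-1.6099) / (5.7) = -1.5883
  v = (-11 - (-2.3)·-1.5883 - (-1)·-1.6099) / (5.3) = -3.0685
  w = (-7 - (-3)·-1.5883 - (0.7)·-3.0685) / (5.7) = -1.6872

(-1.5883, -3.0685, -1.6872)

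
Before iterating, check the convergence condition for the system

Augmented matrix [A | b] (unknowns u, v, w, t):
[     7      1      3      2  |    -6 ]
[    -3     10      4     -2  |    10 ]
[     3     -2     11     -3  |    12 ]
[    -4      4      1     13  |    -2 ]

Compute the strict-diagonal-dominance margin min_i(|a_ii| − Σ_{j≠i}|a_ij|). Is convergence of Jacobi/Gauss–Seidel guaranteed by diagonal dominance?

1

row 1: |7| − (1+3+2) = 1
row 2: |10| − (3+4+2) = 1
row 3: |11| − (3+2+3) = 3
row 4: |13| − (4+4+1) = 4
minimum over rows = 1 → strictly diagonally dominant (convergence guaranteed)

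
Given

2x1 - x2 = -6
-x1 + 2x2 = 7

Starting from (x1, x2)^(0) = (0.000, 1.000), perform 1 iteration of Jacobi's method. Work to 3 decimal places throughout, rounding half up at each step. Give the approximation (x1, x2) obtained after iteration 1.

Iteration 1:
  x1 = (-6 - (-1)·1.000) / (2) = -2.500
  x2 = (7 - (-1)·0.000) / (2) = 3.500

(-2.500, 3.500)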